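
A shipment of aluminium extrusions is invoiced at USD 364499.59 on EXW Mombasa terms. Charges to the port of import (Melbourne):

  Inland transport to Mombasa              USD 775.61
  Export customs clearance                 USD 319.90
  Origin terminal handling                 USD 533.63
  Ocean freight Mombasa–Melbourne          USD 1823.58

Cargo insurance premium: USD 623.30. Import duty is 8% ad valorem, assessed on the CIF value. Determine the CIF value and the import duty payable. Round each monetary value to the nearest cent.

CIF value: USD 368575.61; import duty: USD 29486.05

CIF = EXW price + pre-shipment costs + freight + insurance
CIF = 364499.59 + 775.61 + 319.90 + 533.63 + 1823.58 + 623.30 = 368575.61
Import duty = 368575.61 × 8% = 29486.05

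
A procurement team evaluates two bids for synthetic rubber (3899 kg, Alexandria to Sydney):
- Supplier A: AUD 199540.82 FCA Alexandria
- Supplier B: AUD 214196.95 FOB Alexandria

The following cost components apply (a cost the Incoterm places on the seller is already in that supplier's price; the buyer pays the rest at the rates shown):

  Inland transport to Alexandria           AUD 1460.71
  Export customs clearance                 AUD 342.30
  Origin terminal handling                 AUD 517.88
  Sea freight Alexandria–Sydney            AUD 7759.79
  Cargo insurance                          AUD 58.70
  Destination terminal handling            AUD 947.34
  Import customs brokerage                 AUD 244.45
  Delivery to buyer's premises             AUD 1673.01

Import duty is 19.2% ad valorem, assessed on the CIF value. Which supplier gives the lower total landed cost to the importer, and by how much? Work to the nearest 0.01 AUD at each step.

Supplier A is cheaper by AUD 16852.79

Supplier A (FCA):
CIF value = FCA price + origin terminal + freight + insurance = 199540.82 + 517.88 + 7759.79 + 58.70 = 207877.19
Import duty = 207877.19 × 19.2% = 39912.42
Buyer bears (A): 517.88 + 7759.79 + 58.70 + 947.34 + 244.45 + 1673.01 = 11201.17
Landed cost (A) = invoice 199540.82 + 11201.17 + duty 39912.42 = 250654.41
Supplier B (FOB):
CIF value = FOB price + freight + insurance = 214196.95 + 7759.79 + 58.70 = 222015.44
Import duty = 222015.44 × 19.2% = 42626.96
Buyer bears (B): 7759.79 + 58.70 + 947.34 + 244.45 + 1673.01 = 10683.29
Landed cost (B) = invoice 214196.95 + 10683.29 + duty 42626.96 = 267507.20
Difference = |250654.41 − 267507.20| = 16852.79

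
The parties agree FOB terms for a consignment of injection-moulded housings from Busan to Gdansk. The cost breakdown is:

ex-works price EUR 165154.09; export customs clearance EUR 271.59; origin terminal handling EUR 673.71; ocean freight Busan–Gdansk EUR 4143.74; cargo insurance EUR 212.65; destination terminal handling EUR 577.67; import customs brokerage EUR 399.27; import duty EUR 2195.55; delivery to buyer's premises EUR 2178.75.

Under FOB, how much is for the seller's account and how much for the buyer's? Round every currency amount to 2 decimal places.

Seller: EUR 166099.39; buyer: EUR 9707.63

FOB: the seller bears costs until goods are on board at the origin port; the buyer bears freight, insurance and all costs thereafter.
Seller's account: goods 165154.09 + export clearance 271.59 + origin terminal 673.71 = 166099.39
Buyer's account: freight 4143.74 + insurance 212.65 + destination terminal 577.67 + brokerage 399.27 + duty 2195.55 + delivery 2178.75 = 9707.63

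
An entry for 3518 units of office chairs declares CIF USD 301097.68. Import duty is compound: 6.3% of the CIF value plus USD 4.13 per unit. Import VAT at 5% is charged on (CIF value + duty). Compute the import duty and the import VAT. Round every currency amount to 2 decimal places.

Import duty: USD 33498.49; import VAT: USD 16729.81

Ad valorem component: 301097.68 × 6.3% = 18969.15
Specific component: 3518 × 4.13 = 14529.34
Import duty = 18969.15 + 14529.34 = 33498.49
VAT base = CIF + duty = 301097.68 + 33498.49 = 334596.17
Import VAT = 334596.17 × 5% = 16729.81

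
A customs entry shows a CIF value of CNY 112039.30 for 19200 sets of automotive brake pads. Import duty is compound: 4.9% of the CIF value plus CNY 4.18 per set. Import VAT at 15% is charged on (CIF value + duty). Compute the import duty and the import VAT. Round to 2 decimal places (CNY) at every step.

Ad valorem component: 112039.30 × 4.9% = 5489.93
Specific component: 19200 × 4.18 = 80256.00
Import duty = 5489.93 + 80256.00 = 85745.93
VAT base = CIF + duty = 112039.30 + 85745.93 = 197785.23
Import VAT = 197785.23 × 15% = 29667.78

Import duty: CNY 85745.93; import VAT: CNY 29667.78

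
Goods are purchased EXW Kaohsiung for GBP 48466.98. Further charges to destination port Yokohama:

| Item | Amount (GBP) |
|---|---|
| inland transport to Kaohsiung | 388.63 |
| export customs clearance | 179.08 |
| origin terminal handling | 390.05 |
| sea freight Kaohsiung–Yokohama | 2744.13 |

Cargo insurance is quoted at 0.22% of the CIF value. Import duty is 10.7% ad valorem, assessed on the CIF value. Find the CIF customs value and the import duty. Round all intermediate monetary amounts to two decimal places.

CIF value: GBP 52283.89; import duty: GBP 5594.38

Let C be the CIF value. C = EXW price + pre-shipment costs + freight + 0.22% × C
C − 0.22% × C = 48466.98 + 388.63 + 179.08 + 390.05 + 2744.13
0.9978 × C = 52168.87
C = 52168.87 / 0.9978 = 52283.89
Insurance premium = 0.22% × 52283.89 = 115.02
Import duty = 52283.89 × 10.7% = 5594.38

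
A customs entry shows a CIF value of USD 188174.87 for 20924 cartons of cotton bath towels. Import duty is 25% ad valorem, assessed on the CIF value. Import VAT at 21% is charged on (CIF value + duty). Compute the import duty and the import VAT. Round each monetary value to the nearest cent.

Import duty: USD 47043.72; import VAT: USD 49395.90

Import duty = 188174.87 × 25% = 47043.72
VAT base = CIF + duty = 188174.87 + 47043.72 = 235218.59
Import VAT = 235218.59 × 21% = 49395.90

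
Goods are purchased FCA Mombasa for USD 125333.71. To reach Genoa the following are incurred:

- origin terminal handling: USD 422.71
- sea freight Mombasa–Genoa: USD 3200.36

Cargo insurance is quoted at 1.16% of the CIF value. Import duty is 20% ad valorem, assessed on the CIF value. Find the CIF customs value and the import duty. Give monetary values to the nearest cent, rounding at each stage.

Let C be the CIF value. C = FCA price + pre-shipment costs + freight + 1.16% × C
C − 1.16% × C = 125333.71 + 422.71 + 3200.36
0.9884 × C = 128956.78
C = 128956.78 / 0.9884 = 130470.23
Insurance premium = 1.16% × 130470.23 = 1513.45
Import duty = 130470.23 × 20% = 26094.05

CIF value: USD 130470.23; import duty: USD 26094.05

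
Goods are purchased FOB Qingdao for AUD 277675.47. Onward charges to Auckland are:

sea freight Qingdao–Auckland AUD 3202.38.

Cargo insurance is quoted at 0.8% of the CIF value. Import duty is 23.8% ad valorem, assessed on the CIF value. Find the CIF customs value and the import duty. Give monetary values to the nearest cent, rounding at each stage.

CIF value: AUD 283142.99; import duty: AUD 67388.03

Let C be the CIF value. C = FOB price + freight + 0.8% × C
C − 0.8% × C = 277675.47 + 3202.38
0.992 × C = 280877.85
C = 280877.85 / 0.992 = 283142.99
Insurance premium = 0.8% × 283142.99 = 2265.14
Import duty = 283142.99 × 23.8% = 67388.03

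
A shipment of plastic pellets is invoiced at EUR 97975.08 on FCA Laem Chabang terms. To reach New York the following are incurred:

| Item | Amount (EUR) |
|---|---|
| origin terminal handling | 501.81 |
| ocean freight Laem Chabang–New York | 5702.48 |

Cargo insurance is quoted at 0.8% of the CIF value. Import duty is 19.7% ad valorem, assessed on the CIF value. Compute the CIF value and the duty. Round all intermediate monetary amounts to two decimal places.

CIF value: EUR 105019.53; import duty: EUR 20688.85

Let C be the CIF value. C = FCA price + pre-shipment costs + freight + 0.8% × C
C − 0.8% × C = 97975.08 + 501.81 + 5702.48
0.992 × C = 104179.37
C = 104179.37 / 0.992 = 105019.53
Insurance premium = 0.8% × 105019.53 = 840.16
Import duty = 105019.53 × 19.7% = 20688.85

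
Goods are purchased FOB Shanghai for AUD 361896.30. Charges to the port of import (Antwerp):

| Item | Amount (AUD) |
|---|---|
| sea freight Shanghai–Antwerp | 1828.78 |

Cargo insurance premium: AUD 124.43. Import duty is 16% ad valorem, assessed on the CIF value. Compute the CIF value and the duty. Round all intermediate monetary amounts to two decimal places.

CIF value: AUD 363849.51; import duty: AUD 58215.92

CIF = FOB price + freight + insurance
CIF = 361896.30 + 1828.78 + 124.43 = 363849.51
Import duty = 363849.51 × 16% = 58215.92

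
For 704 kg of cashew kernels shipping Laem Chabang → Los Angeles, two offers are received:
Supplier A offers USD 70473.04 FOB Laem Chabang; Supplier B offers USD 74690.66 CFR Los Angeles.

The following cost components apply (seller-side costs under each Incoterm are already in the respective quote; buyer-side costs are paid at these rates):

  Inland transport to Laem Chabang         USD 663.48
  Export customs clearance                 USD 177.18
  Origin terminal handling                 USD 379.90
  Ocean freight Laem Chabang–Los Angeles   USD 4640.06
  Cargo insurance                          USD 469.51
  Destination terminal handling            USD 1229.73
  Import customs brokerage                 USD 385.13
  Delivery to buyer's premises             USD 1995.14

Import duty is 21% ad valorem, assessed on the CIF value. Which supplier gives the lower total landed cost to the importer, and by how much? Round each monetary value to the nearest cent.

Supplier B is cheaper by USD 511.15

Supplier A (FOB):
CIF value = FOB price + freight + insurance = 70473.04 + 4640.06 + 469.51 = 75582.61
Import duty = 75582.61 × 21% = 15872.35
Buyer bears (A): 4640.06 + 469.51 + 1229.73 + 385.13 + 1995.14 = 8719.57
Landed cost (A) = invoice 70473.04 + 8719.57 + duty 15872.35 = 95064.96
Supplier B (CFR):
CIF value = CFR price + insurance = 74690.66 + 469.51 = 75160.17
Import duty = 75160.17 × 21% = 15783.64
Buyer bears (B): 469.51 + 1229.73 + 385.13 + 1995.14 = 4079.51
Landed cost (B) = invoice 74690.66 + 4079.51 + duty 15783.64 = 94553.81
Difference = |95064.96 − 94553.81| = 511.15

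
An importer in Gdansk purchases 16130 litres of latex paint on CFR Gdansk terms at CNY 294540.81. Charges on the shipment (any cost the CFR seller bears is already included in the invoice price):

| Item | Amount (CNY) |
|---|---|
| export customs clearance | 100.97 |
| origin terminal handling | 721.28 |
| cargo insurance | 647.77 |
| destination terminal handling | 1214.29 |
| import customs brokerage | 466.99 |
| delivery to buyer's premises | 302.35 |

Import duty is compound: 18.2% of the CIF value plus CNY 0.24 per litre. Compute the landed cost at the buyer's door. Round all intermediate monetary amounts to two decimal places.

Total landed cost: CNY 354767.73

CFR: the seller pays costs through ocean freight to the destination port, but not insurance.
Already in the invoice (seller's account under CFR): export clearance, origin terminal — exclude.
CIF value = CFR price + insurance = 294540.81 + 647.77 = 295188.58
Ad valorem component: 295188.58 × 18.2% = 53724.32
Specific component: 16130 × 0.24 = 3871.20
Import duty = 53724.32 + 3871.20 = 57595.52
Buyer bears: insurance 647.77 + destination terminal 1214.29 + brokerage 466.99 + delivery 302.35 + duty 57595.52 = 60226.92
Landed cost = invoice 294540.81 + 60226.92 = 354767.73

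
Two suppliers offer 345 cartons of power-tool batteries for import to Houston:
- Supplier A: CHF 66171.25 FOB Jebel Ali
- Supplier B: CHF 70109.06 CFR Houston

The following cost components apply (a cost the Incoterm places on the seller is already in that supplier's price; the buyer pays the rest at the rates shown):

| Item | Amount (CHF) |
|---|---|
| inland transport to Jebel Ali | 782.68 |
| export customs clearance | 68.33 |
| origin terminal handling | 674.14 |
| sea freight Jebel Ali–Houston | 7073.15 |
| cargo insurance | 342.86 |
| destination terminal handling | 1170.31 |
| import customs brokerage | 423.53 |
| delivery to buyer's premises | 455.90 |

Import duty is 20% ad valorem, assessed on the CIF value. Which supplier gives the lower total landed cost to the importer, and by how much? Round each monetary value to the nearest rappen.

Supplier A (FOB):
CIF value = FOB price + freight + insurance = 66171.25 + 7073.15 + 342.86 = 73587.26
Import duty = 73587.26 × 20% = 14717.45
Buyer bears (A): 7073.15 + 342.86 + 1170.31 + 423.53 + 455.90 = 9465.75
Landed cost (A) = invoice 66171.25 + 9465.75 + duty 14717.45 = 90354.45
Supplier B (CFR):
CIF value = CFR price + insurance = 70109.06 + 342.86 = 70451.92
Import duty = 70451.92 × 20% = 14090.38
Buyer bears (B): 342.86 + 1170.31 + 423.53 + 455.90 = 2392.60
Landed cost (B) = invoice 70109.06 + 2392.60 + duty 14090.38 = 86592.04
Difference = |90354.45 − 86592.04| = 3762.41

Supplier B is cheaper by CHF 3762.41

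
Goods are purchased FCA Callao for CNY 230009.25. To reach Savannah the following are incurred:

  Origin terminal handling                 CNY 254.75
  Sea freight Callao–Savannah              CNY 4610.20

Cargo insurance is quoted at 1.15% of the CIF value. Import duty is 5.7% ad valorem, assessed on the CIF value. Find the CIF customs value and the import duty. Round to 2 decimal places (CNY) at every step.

Let C be the CIF value. C = FCA price + pre-shipment costs + freight + 1.15% × C
C − 1.15% × C = 230009.25 + 254.75 + 4610.20
0.9885 × C = 234874.20
C = 234874.20 / 0.9885 = 237606.68
Insurance premium = 1.15% × 237606.68 = 2732.48
Import duty = 237606.68 × 5.7% = 13543.58

CIF value: CNY 237606.68; import duty: CNY 13543.58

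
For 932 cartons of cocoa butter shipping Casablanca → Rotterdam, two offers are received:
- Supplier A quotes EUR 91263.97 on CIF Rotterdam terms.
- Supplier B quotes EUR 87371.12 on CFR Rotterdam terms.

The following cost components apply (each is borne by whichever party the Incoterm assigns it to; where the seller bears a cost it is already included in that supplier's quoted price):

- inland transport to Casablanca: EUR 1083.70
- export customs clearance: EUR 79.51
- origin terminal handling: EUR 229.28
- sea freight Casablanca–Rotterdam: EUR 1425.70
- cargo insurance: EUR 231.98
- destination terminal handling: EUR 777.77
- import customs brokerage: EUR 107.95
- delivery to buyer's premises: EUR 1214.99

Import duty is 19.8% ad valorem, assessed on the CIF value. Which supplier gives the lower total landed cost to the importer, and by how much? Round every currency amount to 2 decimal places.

Supplier B is cheaper by EUR 4385.73

Supplier A (CIF):
The CIF price already equals the CIF value: 91263.97
Import duty = 91263.97 × 19.8% = 18070.27
Buyer bears (A): 777.77 + 107.95 + 1214.99 = 2100.71
Landed cost (A) = invoice 91263.97 + 2100.71 + duty 18070.27 = 111434.95
Supplier B (CFR):
CIF value = CFR price + insurance = 87371.12 + 231.98 = 87603.10
Import duty = 87603.10 × 19.8% = 17345.41
Buyer bears (B): 231.98 + 777.77 + 107.95 + 1214.99 = 2332.69
Landed cost (B) = invoice 87371.12 + 2332.69 + duty 17345.41 = 107049.22
Difference = |111434.95 − 107049.22| = 4385.73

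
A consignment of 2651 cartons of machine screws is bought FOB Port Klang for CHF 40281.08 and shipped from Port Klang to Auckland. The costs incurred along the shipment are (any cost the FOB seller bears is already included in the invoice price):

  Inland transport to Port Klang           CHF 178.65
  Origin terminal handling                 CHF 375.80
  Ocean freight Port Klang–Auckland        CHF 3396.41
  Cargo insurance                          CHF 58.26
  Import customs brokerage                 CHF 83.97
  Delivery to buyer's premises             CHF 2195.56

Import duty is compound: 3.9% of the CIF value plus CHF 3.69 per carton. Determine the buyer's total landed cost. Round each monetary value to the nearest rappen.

Total landed cost: CHF 57503.16

FOB: the seller bears costs until goods are on board at the origin port; the buyer bears freight, insurance and all costs thereafter.
Already in the invoice (seller's account under FOB): inland to port, origin terminal — exclude.
CIF value = FOB price + freight + insurance = 40281.08 + 3396.41 + 58.26 = 43735.75
Ad valorem component: 43735.75 × 3.9% = 1705.69
Specific component: 2651 × 3.69 = 9782.19
Import duty = 1705.69 + 9782.19 = 11487.88
Buyer bears: freight 3396.41 + insurance 58.26 + brokerage 83.97 + delivery 2195.56 + duty 11487.88 = 17222.08
Landed cost = invoice 40281.08 + 17222.08 = 57503.16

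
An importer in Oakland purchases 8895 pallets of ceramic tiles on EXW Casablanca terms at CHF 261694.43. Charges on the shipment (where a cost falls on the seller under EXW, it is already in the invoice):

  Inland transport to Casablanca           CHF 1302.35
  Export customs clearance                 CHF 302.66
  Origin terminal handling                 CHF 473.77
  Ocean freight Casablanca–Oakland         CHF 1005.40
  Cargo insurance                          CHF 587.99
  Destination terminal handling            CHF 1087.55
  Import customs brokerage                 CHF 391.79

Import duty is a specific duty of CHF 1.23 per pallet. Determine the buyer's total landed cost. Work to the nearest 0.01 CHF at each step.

Total landed cost: CHF 277786.79

EXW: the seller makes goods available at their premises; the buyer bears all onward costs.
CIF value = EXW price + inland to port + export clearance + origin terminal + freight + insurance = 261694.43 + 1302.35 + 302.66 + 473.77 + 1005.40 + 587.99 = 265366.60
Import duty = 8895 × 1.23 = 10940.85
Buyer bears: inland to port 1302.35 + export clearance 302.66 + origin terminal 473.77 + freight 1005.40 + insurance 587.99 + destination terminal 1087.55 + brokerage 391.79 + duty 10940.85 = 16092.36
Landed cost = invoice 261694.43 + 16092.36 = 277786.79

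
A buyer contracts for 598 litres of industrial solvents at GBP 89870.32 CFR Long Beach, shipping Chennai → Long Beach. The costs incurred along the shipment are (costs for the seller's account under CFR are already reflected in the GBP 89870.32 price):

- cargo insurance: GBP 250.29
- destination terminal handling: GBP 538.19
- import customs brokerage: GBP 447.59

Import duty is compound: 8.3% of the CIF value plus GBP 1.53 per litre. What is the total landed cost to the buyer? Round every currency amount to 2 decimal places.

Total landed cost: GBP 99501.34

CFR: the seller pays costs through ocean freight to the destination port, but not insurance.
CIF value = CFR price + insurance = 89870.32 + 250.29 = 90120.61
Ad valorem component: 90120.61 × 8.3% = 7480.01
Specific component: 598 × 1.53 = 914.94
Import duty = 7480.01 + 914.94 = 8394.95
Buyer bears: insurance 250.29 + destination terminal 538.19 + brokerage 447.59 + duty 8394.95 = 9631.02
Landed cost = invoice 89870.32 + 9631.02 = 99501.34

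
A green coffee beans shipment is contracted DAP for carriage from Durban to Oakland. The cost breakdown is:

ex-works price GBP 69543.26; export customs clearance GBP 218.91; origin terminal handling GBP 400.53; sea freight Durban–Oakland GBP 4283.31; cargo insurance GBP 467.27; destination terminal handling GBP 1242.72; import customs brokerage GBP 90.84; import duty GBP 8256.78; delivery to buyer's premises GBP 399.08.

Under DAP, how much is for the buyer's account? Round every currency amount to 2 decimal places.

Buyer's account: GBP 8347.62

DAP: the seller bears all costs to the named destination except import duty and clearance.
Seller's account: goods 69543.26 + export clearance 218.91 + origin terminal 400.53 + freight 4283.31 + insurance 467.27 + destination terminal 1242.72 + delivery 399.08 = 76555.08
Buyer's account: brokerage 90.84 + duty 8256.78 = 8347.62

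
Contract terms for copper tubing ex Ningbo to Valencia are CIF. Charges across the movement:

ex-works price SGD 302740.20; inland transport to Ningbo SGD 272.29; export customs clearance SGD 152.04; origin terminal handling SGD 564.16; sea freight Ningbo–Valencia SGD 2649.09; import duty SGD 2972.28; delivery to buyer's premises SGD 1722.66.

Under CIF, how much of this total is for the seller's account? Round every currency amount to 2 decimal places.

Seller's account: SGD 306377.78

CIF: the seller pays costs through ocean freight and marine insurance to the destination port.
Seller's account: goods 302740.20 + inland to port 272.29 + export clearance 152.04 + origin terminal 564.16 + freight 2649.09 = 306377.78
Buyer's account: duty 2972.28 + delivery 1722.66 = 4694.94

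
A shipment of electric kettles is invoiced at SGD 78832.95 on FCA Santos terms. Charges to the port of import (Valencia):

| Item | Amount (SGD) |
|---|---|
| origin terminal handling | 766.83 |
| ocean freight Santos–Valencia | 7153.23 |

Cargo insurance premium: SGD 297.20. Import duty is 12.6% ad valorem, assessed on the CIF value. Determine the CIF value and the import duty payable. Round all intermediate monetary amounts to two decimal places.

CIF = FCA price + pre-shipment costs + freight + insurance
CIF = 78832.95 + 766.83 + 7153.23 + 297.20 = 87050.21
Import duty = 87050.21 × 12.6% = 10968.33

CIF value: SGD 87050.21; import duty: SGD 10968.33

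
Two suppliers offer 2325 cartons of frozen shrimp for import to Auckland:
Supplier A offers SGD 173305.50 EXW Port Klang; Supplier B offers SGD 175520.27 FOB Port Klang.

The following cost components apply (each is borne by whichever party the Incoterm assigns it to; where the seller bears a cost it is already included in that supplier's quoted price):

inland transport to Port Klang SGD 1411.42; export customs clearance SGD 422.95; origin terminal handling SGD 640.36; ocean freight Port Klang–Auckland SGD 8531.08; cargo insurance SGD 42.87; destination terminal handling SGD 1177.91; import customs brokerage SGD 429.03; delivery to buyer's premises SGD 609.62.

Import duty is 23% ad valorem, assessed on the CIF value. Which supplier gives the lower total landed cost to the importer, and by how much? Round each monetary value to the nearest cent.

Supplier A (EXW):
CIF value = EXW price + inland to port + export clearance + origin terminal + freight + insurance = 173305.50 + 1411.42 + 422.95 + 640.36 + 8531.08 + 42.87 = 184354.18
Import duty = 184354.18 × 23% = 42401.46
Buyer bears (A): 1411.42 + 422.95 + 640.36 + 8531.08 + 42.87 + 1177.91 + 429.03 + 609.62 = 13265.24
Landed cost (A) = invoice 173305.50 + 13265.24 + duty 42401.46 = 228972.20
Supplier B (FOB):
CIF value = FOB price + freight + insurance = 175520.27 + 8531.08 + 42.87 = 184094.22
Import duty = 184094.22 × 23% = 42341.67
Buyer bears (B): 8531.08 + 42.87 + 1177.91 + 429.03 + 609.62 = 10790.51
Landed cost (B) = invoice 175520.27 + 10790.51 + duty 42341.67 = 228652.45
Difference = |228972.20 − 228652.45| = 319.75

Supplier B is cheaper by SGD 319.75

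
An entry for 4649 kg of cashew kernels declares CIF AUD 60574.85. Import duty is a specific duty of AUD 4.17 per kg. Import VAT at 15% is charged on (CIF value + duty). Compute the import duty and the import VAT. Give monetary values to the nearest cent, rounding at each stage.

Import duty = 4649 × 4.17 = 19386.33
VAT base = CIF + duty = 60574.85 + 19386.33 = 79961.18
Import VAT = 79961.18 × 15% = 11994.18

Import duty: AUD 19386.33; import VAT: AUD 11994.18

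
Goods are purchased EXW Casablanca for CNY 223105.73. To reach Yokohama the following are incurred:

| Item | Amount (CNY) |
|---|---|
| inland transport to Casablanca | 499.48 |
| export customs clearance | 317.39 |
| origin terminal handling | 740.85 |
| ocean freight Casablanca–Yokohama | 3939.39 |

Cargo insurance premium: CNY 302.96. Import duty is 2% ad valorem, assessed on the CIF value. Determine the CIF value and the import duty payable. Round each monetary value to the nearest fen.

CIF value: CNY 228905.80; import duty: CNY 4578.12

CIF = EXW price + pre-shipment costs + freight + insurance
CIF = 223105.73 + 499.48 + 317.39 + 740.85 + 3939.39 + 302.96 = 228905.80
Import duty = 228905.80 × 2% = 4578.12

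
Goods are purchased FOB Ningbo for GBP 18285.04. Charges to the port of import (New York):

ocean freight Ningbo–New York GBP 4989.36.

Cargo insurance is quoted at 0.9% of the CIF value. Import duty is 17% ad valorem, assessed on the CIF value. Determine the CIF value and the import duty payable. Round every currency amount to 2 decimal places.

CIF value: GBP 23485.77; import duty: GBP 3992.58

Let C be the CIF value. C = FOB price + freight + 0.9% × C
C − 0.9% × C = 18285.04 + 4989.36
0.991 × C = 23274.40
C = 23274.40 / 0.991 = 23485.77
Insurance premium = 0.9% × 23485.77 = 211.37
Import duty = 23485.77 × 17% = 3992.58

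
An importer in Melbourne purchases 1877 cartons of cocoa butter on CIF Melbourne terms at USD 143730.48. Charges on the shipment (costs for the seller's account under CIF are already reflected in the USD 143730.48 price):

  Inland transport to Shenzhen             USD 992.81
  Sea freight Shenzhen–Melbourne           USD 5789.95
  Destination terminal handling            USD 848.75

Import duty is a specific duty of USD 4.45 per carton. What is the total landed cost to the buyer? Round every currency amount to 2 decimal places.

CIF: the seller pays costs through ocean freight and marine insurance to the destination port.
Already in the invoice (seller's account under CIF): inland to port, freight — exclude.
The CIF price already equals the CIF value: 143730.48
Import duty = 1877 × 4.45 = 8352.65
Buyer bears: destination terminal 848.75 + duty 8352.65 = 9201.40
Landed cost = invoice 143730.48 + 9201.40 = 152931.88

Total landed cost: USD 152931.88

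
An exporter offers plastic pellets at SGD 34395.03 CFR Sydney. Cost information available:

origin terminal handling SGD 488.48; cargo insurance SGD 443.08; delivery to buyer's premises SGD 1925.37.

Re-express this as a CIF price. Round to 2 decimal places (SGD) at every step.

CIF price: SGD 34838.11

Not relevant to the conversion: origin terminal — on the seller under both CFR and CIF; already in the CFR price and stays in the CIF price. delivery — on the buyer under both terms; not part of either seller's price.
From CFR to CIF, the seller additionally bears: insurance.
CIF price = 34395.03 + 443.08 = 34838.11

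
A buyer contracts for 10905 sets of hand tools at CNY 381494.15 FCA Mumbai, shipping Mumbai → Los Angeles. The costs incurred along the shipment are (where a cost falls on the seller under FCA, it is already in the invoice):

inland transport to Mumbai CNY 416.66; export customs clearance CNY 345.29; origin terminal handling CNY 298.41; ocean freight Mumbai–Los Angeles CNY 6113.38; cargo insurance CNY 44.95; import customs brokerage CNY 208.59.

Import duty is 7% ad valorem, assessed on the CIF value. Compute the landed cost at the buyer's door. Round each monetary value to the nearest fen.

FCA: the seller delivers export-cleared goods to the carrier; the buyer bears costs from that point.
Already in the invoice (seller's account under FCA): inland to port, export clearance — exclude.
CIF value = FCA price + origin terminal + freight + insurance = 381494.15 + 298.41 + 6113.38 + 44.95 = 387950.89
Import duty = 387950.89 × 7% = 27156.56
Buyer bears: origin terminal 298.41 + freight 6113.38 + insurance 44.95 + brokerage 208.59 + duty 27156.56 = 33821.89
Landed cost = invoice 381494.15 + 33821.89 = 415316.04

Total landed cost: CNY 415316.04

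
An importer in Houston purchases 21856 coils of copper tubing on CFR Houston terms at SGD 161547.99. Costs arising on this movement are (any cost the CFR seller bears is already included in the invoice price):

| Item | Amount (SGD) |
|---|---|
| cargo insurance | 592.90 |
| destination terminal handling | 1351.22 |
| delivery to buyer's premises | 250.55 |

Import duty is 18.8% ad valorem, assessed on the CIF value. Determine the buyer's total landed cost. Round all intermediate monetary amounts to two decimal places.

Total landed cost: SGD 194225.15

CFR: the seller pays costs through ocean freight to the destination port, but not insurance.
CIF value = CFR price + insurance = 161547.99 + 592.90 = 162140.89
Import duty = 162140.89 × 18.8% = 30482.49
Buyer bears: insurance 592.90 + destination terminal 1351.22 + delivery 250.55 + duty 30482.49 = 32677.16
Landed cost = invoice 161547.99 + 32677.16 = 194225.15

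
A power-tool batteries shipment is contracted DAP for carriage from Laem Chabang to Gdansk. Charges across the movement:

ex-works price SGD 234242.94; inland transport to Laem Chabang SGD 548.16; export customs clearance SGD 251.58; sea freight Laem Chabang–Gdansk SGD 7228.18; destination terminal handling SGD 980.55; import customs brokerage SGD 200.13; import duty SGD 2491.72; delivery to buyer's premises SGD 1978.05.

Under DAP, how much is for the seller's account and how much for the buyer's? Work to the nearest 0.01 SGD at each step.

Seller: SGD 245229.46; buyer: SGD 2691.85

DAP: the seller bears all costs to the named destination except import duty and clearance.
Seller's account: goods 234242.94 + inland to port 548.16 + export clearance 251.58 + freight 7228.18 + destination terminal 980.55 + delivery 1978.05 = 245229.46
Buyer's account: brokerage 200.13 + duty 2491.72 = 2691.85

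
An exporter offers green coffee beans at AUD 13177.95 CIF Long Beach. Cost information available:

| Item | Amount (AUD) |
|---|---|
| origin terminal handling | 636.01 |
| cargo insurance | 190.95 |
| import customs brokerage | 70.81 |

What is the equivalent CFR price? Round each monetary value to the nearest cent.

Not relevant to the conversion: origin terminal — on the seller under both CIF and CFR; already in the CIF price and stays in the CFR price. brokerage — on the buyer under both terms; not part of either seller's price.
From CIF to CFR, the seller no longer bears: insurance.
CFR price = 13177.95 − 190.95 = 12987.00

CFR price: AUD 12987.00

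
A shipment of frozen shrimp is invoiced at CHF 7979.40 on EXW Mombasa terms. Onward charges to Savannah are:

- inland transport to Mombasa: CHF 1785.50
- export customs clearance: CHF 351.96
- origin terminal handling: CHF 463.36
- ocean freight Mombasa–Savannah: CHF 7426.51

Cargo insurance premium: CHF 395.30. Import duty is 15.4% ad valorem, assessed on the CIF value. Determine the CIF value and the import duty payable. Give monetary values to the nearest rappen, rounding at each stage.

CIF = EXW price + pre-shipment costs + freight + insurance
CIF = 7979.40 + 1785.50 + 351.96 + 463.36 + 7426.51 + 395.30 = 18402.03
Import duty = 18402.03 × 15.4% = 2833.91

CIF value: CHF 18402.03; import duty: CHF 2833.91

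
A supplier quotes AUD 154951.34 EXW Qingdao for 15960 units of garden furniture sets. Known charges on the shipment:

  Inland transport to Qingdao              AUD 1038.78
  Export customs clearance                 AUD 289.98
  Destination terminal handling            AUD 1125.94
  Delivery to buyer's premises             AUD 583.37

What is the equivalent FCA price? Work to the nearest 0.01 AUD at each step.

Not relevant to the conversion: delivery, destination terminal — on the buyer under both terms; not part of either seller's price.
From EXW to FCA, the seller additionally bears: inland to port, export clearance.
FCA price = 154951.34 + 1038.78 + 289.98 = 156280.10

FCA price: AUD 156280.10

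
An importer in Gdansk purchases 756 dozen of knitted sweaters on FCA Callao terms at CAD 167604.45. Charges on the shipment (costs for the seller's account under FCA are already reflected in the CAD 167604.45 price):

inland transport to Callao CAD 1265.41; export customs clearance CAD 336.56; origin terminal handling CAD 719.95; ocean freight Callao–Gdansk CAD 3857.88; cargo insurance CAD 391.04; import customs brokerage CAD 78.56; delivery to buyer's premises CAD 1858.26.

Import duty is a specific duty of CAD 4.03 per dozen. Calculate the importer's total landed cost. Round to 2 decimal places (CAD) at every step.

FCA: the seller delivers export-cleared goods to the carrier; the buyer bears costs from that point.
Already in the invoice (seller's account under FCA): inland to port, export clearance — exclude.
CIF value = FCA price + origin terminal + freight + insurance = 167604.45 + 719.95 + 3857.88 + 391.04 = 172573.32
Import duty = 756 × 4.03 = 3046.68
Buyer bears: origin terminal 719.95 + freight 3857.88 + insurance 391.04 + brokerage 78.56 + delivery 1858.26 + duty 3046.68 = 9952.37
Landed cost = invoice 167604.45 + 9952.37 = 177556.82

Total landed cost: CAD 177556.82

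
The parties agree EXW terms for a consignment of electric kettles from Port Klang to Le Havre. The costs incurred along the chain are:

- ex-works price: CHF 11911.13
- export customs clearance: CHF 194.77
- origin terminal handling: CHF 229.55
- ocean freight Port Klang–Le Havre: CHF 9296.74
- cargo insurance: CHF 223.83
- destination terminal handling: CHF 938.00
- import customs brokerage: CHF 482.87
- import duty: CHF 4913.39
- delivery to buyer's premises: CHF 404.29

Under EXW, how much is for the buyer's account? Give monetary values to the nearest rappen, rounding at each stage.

EXW: the seller makes goods available at their premises; the buyer bears all onward costs.
Seller's account: goods 11911.13 = 11911.13
Buyer's account: export clearance 194.77 + origin terminal 229.55 + freight 9296.74 + insurance 223.83 + destination terminal 938.00 + brokerage 482.87 + duty 4913.39 + delivery 404.29 = 16683.44

Buyer's account: CHF 16683.44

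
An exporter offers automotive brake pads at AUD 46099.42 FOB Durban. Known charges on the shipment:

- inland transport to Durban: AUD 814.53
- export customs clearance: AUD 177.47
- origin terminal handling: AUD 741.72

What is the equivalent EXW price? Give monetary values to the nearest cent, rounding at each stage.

From FOB to EXW, the seller no longer bears: inland to port, export clearance, origin terminal.
EXW price = 46099.42 − 814.53 − 177.47 − 741.72 = 44365.70

EXW price: AUD 44365.70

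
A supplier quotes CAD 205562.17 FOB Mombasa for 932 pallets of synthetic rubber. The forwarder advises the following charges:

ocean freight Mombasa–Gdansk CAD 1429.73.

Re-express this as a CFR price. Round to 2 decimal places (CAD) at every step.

From FOB to CFR, the seller additionally bears: freight.
CFR price = 205562.17 + 1429.73 = 206991.90

CFR price: CAD 206991.90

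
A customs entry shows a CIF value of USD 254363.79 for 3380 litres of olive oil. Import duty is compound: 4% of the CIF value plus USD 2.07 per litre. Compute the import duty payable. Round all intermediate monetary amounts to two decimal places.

Ad valorem component: 254363.79 × 4% = 10174.55
Specific component: 3380 × 2.07 = 6996.60
Import duty = 10174.55 + 6996.60 = 17171.15

Import duty: USD 17171.15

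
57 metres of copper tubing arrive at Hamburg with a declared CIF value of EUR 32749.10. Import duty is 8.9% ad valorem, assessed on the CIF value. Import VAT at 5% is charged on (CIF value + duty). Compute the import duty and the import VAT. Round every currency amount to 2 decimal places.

Import duty: EUR 2914.67; import VAT: EUR 1783.19

Import duty = 32749.10 × 8.9% = 2914.67
VAT base = CIF + duty = 32749.10 + 2914.67 = 35663.77
Import VAT = 35663.77 × 5% = 1783.19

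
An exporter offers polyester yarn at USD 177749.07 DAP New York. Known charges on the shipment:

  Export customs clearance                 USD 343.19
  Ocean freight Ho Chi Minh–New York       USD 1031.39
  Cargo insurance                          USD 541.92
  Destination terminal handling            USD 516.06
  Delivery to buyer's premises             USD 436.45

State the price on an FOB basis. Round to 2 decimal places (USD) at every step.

Not relevant to the conversion: export clearance — on the seller under both DAP and FOB; already in the DAP price and stays in the FOB price.
From DAP to FOB, the seller no longer bears: freight, insurance, destination terminal, delivery.
FOB price = 177749.07 − 1031.39 − 541.92 − 516.06 − 436.45 = 175223.25

FOB price: USD 175223.25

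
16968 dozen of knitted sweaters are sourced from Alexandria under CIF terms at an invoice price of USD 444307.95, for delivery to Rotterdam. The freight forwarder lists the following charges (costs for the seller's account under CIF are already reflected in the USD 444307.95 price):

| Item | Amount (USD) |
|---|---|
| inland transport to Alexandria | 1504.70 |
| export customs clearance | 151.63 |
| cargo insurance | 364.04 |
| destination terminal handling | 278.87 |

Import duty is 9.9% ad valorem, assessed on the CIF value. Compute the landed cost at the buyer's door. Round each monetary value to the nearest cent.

Total landed cost: USD 488573.31

CIF: the seller pays costs through ocean freight and marine insurance to the destination port.
Already in the invoice (seller's account under CIF): inland to port, export clearance, insurance — exclude.
The CIF price already equals the CIF value: 444307.95
Import duty = 444307.95 × 9.9% = 43986.49
Buyer bears: destination terminal 278.87 + duty 43986.49 = 44265.36
Landed cost = invoice 444307.95 + 44265.36 = 488573.31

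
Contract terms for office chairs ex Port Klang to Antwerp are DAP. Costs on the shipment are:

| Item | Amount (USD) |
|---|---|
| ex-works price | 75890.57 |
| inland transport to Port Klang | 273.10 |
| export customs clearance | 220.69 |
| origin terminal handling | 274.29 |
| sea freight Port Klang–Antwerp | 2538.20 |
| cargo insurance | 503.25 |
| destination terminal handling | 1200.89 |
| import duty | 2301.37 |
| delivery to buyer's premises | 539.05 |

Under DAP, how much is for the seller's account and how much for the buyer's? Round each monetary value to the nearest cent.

DAP: the seller bears all costs to the named destination except import duty and clearance.
Seller's account: goods 75890.57 + inland to port 273.10 + export clearance 220.69 + origin terminal 274.29 + freight 2538.20 + insurance 503.25 + destination terminal 1200.89 + delivery 539.05 = 81440.04
Buyer's account: duty 2301.37 = 2301.37

Seller: USD 81440.04; buyer: USD 2301.37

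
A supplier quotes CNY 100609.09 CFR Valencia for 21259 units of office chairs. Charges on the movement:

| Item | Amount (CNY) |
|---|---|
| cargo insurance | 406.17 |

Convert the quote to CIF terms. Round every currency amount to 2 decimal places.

CIF price: CNY 101015.26

From CFR to CIF, the seller additionally bears: insurance.
CIF price = 100609.09 + 406.17 = 101015.26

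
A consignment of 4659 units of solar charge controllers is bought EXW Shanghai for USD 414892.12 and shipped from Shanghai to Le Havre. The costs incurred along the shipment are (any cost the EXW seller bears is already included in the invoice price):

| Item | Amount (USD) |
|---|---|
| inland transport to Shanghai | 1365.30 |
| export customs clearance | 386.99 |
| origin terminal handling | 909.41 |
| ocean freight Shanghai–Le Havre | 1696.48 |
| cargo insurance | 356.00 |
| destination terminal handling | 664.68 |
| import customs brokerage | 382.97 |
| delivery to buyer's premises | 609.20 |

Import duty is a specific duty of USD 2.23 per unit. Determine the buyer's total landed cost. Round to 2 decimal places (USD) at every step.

EXW: the seller makes goods available at their premises; the buyer bears all onward costs.
CIF value = EXW price + inland to port + export clearance + origin terminal + freight + insurance = 414892.12 + 1365.30 + 386.99 + 909.41 + 1696.48 + 356.00 = 419606.30
Import duty = 4659 × 2.23 = 10389.57
Buyer bears: inland to port 1365.30 + export clearance 386.99 + origin terminal 909.41 + freight 1696.48 + insurance 356.00 + destination terminal 664.68 + brokerage 382.97 + delivery 609.20 + duty 10389.57 = 16760.60
Landed cost = invoice 414892.12 + 16760.60 = 431652.72

Total landed cost: USD 431652.72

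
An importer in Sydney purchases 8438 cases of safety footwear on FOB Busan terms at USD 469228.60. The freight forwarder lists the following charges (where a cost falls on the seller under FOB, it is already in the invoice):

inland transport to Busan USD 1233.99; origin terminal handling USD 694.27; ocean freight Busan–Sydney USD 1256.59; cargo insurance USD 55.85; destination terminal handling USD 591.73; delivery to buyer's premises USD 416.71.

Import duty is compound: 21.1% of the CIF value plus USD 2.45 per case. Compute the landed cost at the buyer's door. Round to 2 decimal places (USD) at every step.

FOB: the seller bears costs until goods are on board at the origin port; the buyer bears freight, insurance and all costs thereafter.
Already in the invoice (seller's account under FOB): inland to port, origin terminal — exclude.
CIF value = FOB price + freight + insurance = 469228.60 + 1256.59 + 55.85 = 470541.04
Ad valorem component: 470541.04 × 21.1% = 99284.16
Specific component: 8438 × 2.45 = 20673.10
Import duty = 99284.16 + 20673.10 = 119957.26
Buyer bears: freight 1256.59 + insurance 55.85 + destination terminal 591.73 + delivery 416.71 + duty 119957.26 = 122278.14
Landed cost = invoice 469228.60 + 122278.14 = 591506.74

Total landed cost: USD 591506.74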